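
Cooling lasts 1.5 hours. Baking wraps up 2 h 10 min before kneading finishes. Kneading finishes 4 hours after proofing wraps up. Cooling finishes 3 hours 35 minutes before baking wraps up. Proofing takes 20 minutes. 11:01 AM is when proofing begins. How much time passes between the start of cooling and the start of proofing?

Proofing ends at 11:01 AM + 20 min = 11:21 AM.
Kneading ends at 11:21 AM + 240 min = 3:21 PM.
Baking ends at 3:21 PM − 130 min = 1:11 PM.
Cooling ends at 1:11 PM − 215 min = 9:36 AM.
Cooling starts at 9:36 AM − 90 min = 8:06 AM.
From 8:06 AM to 11:01 AM is 2 h 55 min.

2 h 55 min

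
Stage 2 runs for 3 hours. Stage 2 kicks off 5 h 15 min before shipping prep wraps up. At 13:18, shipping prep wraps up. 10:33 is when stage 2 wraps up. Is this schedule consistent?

Stage 2 starts at 13:18 − 315 min = 08:03.
Stage 2 ends at 08:03 + 180 min = 11:03.
But stage 2 is also said to end at 10:33 — a 30-minute conflict.

No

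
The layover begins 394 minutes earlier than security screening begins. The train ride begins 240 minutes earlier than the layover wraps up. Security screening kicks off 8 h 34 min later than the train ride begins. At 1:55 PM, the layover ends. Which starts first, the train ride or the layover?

the train ride

The train ride starts at 1:55 PM − 240 min = 9:55 AM.
Security screening starts at 9:55 AM + 514 min = 6:29 PM.
The layover starts at 6:29 PM − 394 min = 11:55 AM.
The train ride starts at 9:55 AM and the layover starts at 11:55 AM, so the train ride is first.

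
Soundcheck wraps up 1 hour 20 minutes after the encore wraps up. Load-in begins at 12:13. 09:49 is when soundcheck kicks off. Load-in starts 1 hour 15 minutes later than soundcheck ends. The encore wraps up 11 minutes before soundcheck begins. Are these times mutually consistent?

Yes

The encore ends at 09:49 − 11 min = 09:38.
Soundcheck ends at 09:38 + 80 min = 10:58.
Load-in starts at 10:58 + 75 min = 12:13.
That matches the stated 12:13, so the schedule is consistent.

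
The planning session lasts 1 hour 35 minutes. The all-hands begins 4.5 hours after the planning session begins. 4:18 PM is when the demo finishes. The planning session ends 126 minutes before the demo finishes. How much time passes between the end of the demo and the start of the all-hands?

49 minutes

The planning session ends at 4:18 PM − 126 min = 2:12 PM.
The planning session starts at 2:12 PM − 95 min = 12:37 PM.
The all-hands starts at 12:37 PM + 270 min = 5:07 PM.
From 4:18 PM to 5:07 PM is 49 minutes.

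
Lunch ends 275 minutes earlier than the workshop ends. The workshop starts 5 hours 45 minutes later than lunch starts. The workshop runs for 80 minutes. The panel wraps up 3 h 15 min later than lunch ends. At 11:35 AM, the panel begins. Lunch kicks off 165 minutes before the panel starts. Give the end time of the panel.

Lunch starts at 11:35 AM − 165 min = 8:50 AM.
The workshop starts at 8:50 AM + 345 min = 2:35 PM.
The workshop ends at 2:35 PM + 80 min = 3:55 PM.
Lunch ends at 3:55 PM − 275 min = 11:20 AM.
The panel ends at 11:20 AM + 195 min = 2:35 PM.

2:35 PM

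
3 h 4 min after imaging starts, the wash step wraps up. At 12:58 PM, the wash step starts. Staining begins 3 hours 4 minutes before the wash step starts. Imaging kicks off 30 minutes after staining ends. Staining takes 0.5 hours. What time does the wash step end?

1:58 PM

Staining starts at 12:58 PM − 184 min = 9:54 AM.
Staining ends at 9:54 AM + 30 min = 10:24 AM.
Imaging starts at 10:24 AM + 30 min = 10:54 AM.
The wash step ends at 10:54 AM + 184 min = 1:58 PM.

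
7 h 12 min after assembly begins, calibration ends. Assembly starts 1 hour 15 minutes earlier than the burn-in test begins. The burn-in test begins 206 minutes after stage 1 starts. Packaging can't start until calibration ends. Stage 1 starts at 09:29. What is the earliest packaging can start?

The burn-in test starts at 09:29 + 206 min = 12:55.
Assembly starts at 12:55 − 75 min = 11:40.
Calibration ends at 11:40 + 432 min = 18:52.
Packaging is bounded by calibration, so the earliest it can start is 18:52.

18:52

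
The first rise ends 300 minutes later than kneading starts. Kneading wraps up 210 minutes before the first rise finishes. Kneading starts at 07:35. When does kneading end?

The first rise ends at 07:35 + 300 min = 12:35.
Kneading ends at 12:35 − 210 min = 09:05.

09:05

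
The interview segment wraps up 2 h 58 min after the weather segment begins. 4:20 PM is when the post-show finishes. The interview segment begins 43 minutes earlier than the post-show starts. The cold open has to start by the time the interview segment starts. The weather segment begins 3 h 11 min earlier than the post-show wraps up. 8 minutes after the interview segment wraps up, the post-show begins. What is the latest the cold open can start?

The weather segment starts at 4:20 PM − 191 min = 1:09 PM.
The interview segment ends at 1:09 PM + 178 min = 4:07 PM.
The post-show starts at 4:07 PM + 8 min = 4:15 PM.
The interview segment starts at 4:15 PM − 43 min = 3:32 PM.
The cold open is bounded by the interview segment, so the latest it can start is 3:32 PM.

3:32 PM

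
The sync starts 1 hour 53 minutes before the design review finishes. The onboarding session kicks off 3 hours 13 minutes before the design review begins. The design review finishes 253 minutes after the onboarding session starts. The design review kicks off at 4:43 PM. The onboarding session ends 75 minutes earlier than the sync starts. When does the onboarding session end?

The onboarding session starts at 4:43 PM − 193 min = 1:30 PM.
The design review ends at 1:30 PM + 253 min = 5:43 PM.
The sync starts at 5:43 PM − 113 min = 3:50 PM.
The onboarding session ends at 3:50 PM − 75 min = 2:35 PM.

2:35 PM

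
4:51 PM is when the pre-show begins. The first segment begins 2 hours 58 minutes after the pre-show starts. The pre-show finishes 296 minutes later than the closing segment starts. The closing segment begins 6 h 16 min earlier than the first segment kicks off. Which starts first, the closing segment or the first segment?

the closing segment

The first segment starts at 4:51 PM + 178 min = 7:49 PM.
The closing segment starts at 7:49 PM − 376 min = 1:33 PM.
The closing segment starts at 1:33 PM and the first segment starts at 7:49 PM, so the closing segment is first.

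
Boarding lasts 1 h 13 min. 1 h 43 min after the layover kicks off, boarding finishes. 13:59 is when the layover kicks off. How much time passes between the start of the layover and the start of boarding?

0.5 hours

Boarding ends at 13:59 + 103 min = 15:42.
Boarding starts at 15:42 − 73 min = 14:29.
From 13:59 to 14:29 is 0.5 hours.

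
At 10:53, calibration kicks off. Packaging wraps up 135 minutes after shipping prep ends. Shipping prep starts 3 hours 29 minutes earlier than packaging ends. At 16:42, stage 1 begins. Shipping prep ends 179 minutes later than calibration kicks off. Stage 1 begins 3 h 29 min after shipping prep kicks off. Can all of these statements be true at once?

No

Shipping prep ends at 10:53 + 179 min = 13:52.
Packaging ends at 13:52 + 135 min = 16:07.
Shipping prep starts at 16:07 − 209 min = 12:38.
Stage 1 starts at 12:38 + 209 min = 16:07.
But stage 1 is also said to start at 16:42 — a 35-minute conflict.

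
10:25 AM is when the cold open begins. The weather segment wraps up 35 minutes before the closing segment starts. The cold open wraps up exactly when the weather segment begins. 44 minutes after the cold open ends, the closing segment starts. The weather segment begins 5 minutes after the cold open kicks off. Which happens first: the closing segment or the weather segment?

The weather segment starts at 10:25 AM + 5 min = 10:30 AM.
So the cold open ends at 10:30 AM.
The closing segment starts at 10:30 AM + 44 min = 11:14 AM.
The closing segment starts at 11:14 AM and the weather segment starts at 10:30 AM, so the weather segment is first.

the weather segment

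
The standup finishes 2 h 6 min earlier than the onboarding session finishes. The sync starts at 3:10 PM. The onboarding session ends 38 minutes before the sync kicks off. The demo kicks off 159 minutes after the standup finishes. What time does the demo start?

The onboarding session ends at 3:10 PM − 38 min = 2:32 PM.
The standup ends at 2:32 PM − 126 min = 12:26 PM.
The demo starts at 12:26 PM + 159 min = 3:05 PM.

3:05 PM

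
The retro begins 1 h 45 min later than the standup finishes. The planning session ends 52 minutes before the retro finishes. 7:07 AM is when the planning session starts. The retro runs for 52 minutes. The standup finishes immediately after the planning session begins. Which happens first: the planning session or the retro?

the planning session

The standup ends at 7:07 AM.
The retro starts at 7:07 AM + 105 min = 8:52 AM.
The planning session starts at 7:07 AM and the retro starts at 8:52 AM, so the planning session is first.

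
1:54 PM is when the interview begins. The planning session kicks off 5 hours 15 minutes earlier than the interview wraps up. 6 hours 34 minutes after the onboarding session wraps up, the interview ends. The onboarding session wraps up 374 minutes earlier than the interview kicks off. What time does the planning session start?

The onboarding session ends at 1:54 PM − 374 min = 7:40 AM.
The interview ends at 7:40 AM + 394 min = 2:14 PM.
The planning session starts at 2:14 PM − 315 min = 8:59 AM.

8:59 AM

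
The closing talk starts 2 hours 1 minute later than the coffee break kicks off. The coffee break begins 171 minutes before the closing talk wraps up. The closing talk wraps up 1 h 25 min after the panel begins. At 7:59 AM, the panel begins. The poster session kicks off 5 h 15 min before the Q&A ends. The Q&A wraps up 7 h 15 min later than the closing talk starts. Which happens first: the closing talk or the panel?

The closing talk ends at 7:59 AM + 85 min = 9:24 AM.
The coffee break starts at 9:24 AM − 171 min = 6:33 AM.
The closing talk starts at 6:33 AM + 121 min = 8:34 AM.
The closing talk starts at 8:34 AM and the panel starts at 7:59 AM, so the panel is first.

the panel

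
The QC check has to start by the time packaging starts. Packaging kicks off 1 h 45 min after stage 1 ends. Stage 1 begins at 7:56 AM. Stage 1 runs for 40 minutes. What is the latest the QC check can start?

10:21 AM

Stage 1 ends at 7:56 AM + 40 min = 8:36 AM.
Packaging starts at 8:36 AM + 105 min = 10:21 AM.
The QC check is bounded by packaging, so the latest it can start is 10:21 AM.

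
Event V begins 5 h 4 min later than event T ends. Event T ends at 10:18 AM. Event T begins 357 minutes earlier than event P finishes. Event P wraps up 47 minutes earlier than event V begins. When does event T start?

Event V starts at 10:18 AM + 304 min = 3:22 PM.
Event P ends at 3:22 PM − 47 min = 2:35 PM.
Event T starts at 2:35 PM − 357 min = 8:38 AM.

8:38 AM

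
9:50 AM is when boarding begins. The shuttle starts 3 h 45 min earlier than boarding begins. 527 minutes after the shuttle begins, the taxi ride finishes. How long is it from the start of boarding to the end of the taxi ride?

The shuttle starts at 9:50 AM − 225 min = 6:05 AM.
The taxi ride ends at 6:05 AM + 527 min = 2:52 PM.
From 9:50 AM to 2:52 PM is 302 minutes.

302 minutes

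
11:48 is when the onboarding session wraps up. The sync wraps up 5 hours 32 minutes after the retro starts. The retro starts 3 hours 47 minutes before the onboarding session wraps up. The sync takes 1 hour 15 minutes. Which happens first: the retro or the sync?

The retro starts at 11:48 − 227 min = 08:01.
The sync ends at 08:01 + 332 min = 13:33.
The sync starts at 13:33 − 75 min = 12:18.
The retro starts at 08:01 and the sync starts at 12:18, so the retro is first.

the retro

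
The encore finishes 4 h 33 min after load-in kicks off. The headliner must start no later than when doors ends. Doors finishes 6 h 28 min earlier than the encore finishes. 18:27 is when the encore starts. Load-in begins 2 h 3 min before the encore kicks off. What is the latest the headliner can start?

14:29

Load-in starts at 18:27 − 123 min = 16:24.
The encore ends at 16:24 + 273 min = 20:57.
Doors ends at 20:57 − 388 min = 14:29.
The headliner is bounded by doors, so the latest it can start is 14:29.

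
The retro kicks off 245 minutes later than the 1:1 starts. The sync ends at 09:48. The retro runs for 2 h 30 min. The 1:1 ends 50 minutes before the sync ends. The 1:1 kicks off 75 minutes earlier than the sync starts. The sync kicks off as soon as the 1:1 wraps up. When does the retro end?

The 1:1 ends at 09:48 − 50 min = 08:58.
So the sync starts at 08:58.
The 1:1 starts at 08:58 − 75 min = 07:43.
The retro starts at 07:43 + 245 min = 11:48.
The retro ends at 11:48 + 150 min = 14:18.

14:18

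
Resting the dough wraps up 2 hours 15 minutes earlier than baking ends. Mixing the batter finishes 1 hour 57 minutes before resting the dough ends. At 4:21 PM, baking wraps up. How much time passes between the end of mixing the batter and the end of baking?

4 hours 12 minutes

Resting the dough ends at 4:21 PM − 135 min = 2:06 PM.
Mixing the batter ends at 2:06 PM − 117 min = 12:09 PM.
From 12:09 PM to 4:21 PM is 4 hours 12 minutes.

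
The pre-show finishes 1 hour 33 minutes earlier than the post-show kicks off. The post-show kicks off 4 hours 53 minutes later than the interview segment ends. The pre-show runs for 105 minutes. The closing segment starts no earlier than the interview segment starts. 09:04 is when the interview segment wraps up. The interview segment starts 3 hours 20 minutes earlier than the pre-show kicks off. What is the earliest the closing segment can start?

07:19

The post-show starts at 09:04 + 293 min = 13:57.
The pre-show ends at 13:57 − 93 min = 12:24.
The pre-show starts at 12:24 − 105 min = 10:39.
The interview segment starts at 10:39 − 200 min = 07:19.
The closing segment is bounded by the interview segment, so the earliest it can start is 07:19.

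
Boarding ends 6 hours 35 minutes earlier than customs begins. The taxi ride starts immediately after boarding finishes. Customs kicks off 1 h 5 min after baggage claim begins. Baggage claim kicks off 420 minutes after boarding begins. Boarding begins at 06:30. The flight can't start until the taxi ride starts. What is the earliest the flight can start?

Baggage claim starts at 06:30 + 420 min = 13:30.
Customs starts at 13:30 + 65 min = 14:35.
Boarding ends at 14:35 − 395 min = 08:00.
So the taxi ride starts at 08:00.
The flight is bounded by the taxi ride, so the earliest it can start is 08:00.

08:00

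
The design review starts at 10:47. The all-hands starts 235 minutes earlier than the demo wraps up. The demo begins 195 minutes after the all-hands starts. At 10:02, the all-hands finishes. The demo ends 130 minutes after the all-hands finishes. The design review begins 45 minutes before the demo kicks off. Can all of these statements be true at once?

The demo ends at 10:02 + 130 min = 12:12.
The all-hands starts at 12:12 − 235 min = 08:17.
The demo starts at 08:17 + 195 min = 11:32.
The design review starts at 11:32 − 45 min = 10:47.
That matches the stated 10:47, so the schedule is consistent.

Yes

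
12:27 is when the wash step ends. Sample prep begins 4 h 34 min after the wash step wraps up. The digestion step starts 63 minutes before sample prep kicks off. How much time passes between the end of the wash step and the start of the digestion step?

3 hours 31 minutes

Sample prep starts at 12:27 + 274 min = 17:01.
The digestion step starts at 17:01 − 63 min = 15:58.
From 12:27 to 15:58 is 3 hours 31 minutes.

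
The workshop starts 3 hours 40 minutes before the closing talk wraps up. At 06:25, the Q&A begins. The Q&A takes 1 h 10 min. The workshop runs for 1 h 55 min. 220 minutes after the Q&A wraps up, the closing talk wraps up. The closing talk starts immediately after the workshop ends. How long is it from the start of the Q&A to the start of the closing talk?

185 minutes

The Q&A ends at 06:25 + 70 min = 07:35.
The closing talk ends at 07:35 + 220 min = 11:15.
The workshop starts at 11:15 − 220 min = 07:35.
The workshop ends at 07:35 + 115 min = 09:30.
So the closing talk starts at 09:30.
From 06:25 to 09:30 is 185 minutes.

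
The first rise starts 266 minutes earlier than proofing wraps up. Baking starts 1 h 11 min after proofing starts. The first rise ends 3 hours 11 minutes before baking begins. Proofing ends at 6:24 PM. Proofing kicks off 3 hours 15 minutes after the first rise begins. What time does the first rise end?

3:13 PM

The first rise starts at 6:24 PM − 266 min = 1:58 PM.
Proofing starts at 1:58 PM + 195 min = 5:13 PM.
Baking starts at 5:13 PM + 71 min = 6:24 PM.
The first rise ends at 6:24 PM − 191 min = 3:13 PM.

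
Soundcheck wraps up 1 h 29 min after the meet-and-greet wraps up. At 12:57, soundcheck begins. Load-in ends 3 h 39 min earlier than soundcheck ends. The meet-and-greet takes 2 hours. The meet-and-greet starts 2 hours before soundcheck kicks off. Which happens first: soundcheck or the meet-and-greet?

The meet-and-greet starts at 12:57 − 120 min = 10:57.
Soundcheck starts at 12:57 and the meet-and-greet starts at 10:57, so the meet-and-greet is first.

the meet-and-greet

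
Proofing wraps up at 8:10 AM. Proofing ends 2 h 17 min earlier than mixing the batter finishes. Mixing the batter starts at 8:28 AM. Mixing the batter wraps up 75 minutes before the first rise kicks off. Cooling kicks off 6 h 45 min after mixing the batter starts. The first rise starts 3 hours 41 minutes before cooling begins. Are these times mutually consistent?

Cooling starts at 8:28 AM + 405 min = 3:13 PM.
The first rise starts at 3:13 PM − 221 min = 11:32 AM.
Mixing the batter ends at 11:32 AM − 75 min = 10:17 AM.
Proofing ends at 10:17 AM − 137 min = 8:00 AM.
But proofing is also said to end at 8:10 AM — a 10-minute conflict.

No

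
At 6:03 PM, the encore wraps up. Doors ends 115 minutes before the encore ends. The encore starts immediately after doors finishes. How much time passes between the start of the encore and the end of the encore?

1 hour 55 minutes

Doors ends at 6:03 PM − 115 min = 4:08 PM.
So the encore starts at 4:08 PM.
From 4:08 PM to 6:03 PM is 1 hour 55 minutes.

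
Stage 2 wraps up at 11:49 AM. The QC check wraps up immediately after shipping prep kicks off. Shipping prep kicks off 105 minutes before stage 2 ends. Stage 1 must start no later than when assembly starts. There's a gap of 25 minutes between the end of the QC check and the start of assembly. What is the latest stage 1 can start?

Shipping prep starts at 11:49 AM − 105 min = 10:04 AM.
So the QC check ends at 10:04 AM.
Assembly starts at 10:04 AM + 25 min = 10:29 AM.
Stage 1 is bounded by assembly, so the latest it can start is 10:29 AM.

10:29 AM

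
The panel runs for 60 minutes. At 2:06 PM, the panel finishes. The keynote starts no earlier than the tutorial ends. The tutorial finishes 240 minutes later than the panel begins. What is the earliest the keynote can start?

5:06 PM

The panel starts at 2:06 PM − 60 min = 1:06 PM.
The tutorial ends at 1:06 PM + 240 min = 5:06 PM.
The keynote is bounded by the tutorial, so the earliest it can start is 5:06 PM.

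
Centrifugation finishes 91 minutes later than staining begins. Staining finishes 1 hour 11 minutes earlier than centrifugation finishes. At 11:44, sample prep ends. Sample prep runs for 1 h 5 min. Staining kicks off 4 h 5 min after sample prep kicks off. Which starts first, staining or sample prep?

Sample prep starts at 11:44 − 65 min = 10:39.
Staining starts at 10:39 + 245 min = 14:44.
Staining starts at 14:44 and sample prep starts at 10:39, so sample prep is first.

sample prep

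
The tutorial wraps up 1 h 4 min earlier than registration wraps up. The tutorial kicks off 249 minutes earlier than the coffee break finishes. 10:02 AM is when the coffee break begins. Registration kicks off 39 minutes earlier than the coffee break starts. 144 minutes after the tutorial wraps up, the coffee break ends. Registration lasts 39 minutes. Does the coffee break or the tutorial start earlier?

Registration starts at 10:02 AM − 39 min = 9:23 AM.
Registration ends at 9:23 AM + 39 min = 10:02 AM.
The tutorial ends at 10:02 AM − 64 min = 8:58 AM.
The coffee break ends at 8:58 AM + 144 min = 11:22 AM.
The tutorial starts at 11:22 AM − 249 min = 7:13 AM.
The coffee break starts at 10:02 AM and the tutorial starts at 7:13 AM, so the tutorial is first.

the tutorial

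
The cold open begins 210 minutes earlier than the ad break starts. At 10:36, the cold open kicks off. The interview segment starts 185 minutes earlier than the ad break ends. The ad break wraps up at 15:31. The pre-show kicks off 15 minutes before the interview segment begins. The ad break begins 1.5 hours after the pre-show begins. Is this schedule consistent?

No

The interview segment starts at 15:31 − 185 min = 12:26.
The pre-show starts at 12:26 − 15 min = 12:11.
The ad break starts at 12:11 + 90 min = 13:41.
The cold open starts at 13:41 − 210 min = 10:11.
But the cold open is also said to start at 10:36 — a 25-minute conflict.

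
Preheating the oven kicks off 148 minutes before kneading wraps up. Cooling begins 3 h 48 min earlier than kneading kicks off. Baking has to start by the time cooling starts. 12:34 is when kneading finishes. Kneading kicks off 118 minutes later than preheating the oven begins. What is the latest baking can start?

Preheating the oven starts at 12:34 − 148 min = 10:06.
Kneading starts at 10:06 + 118 min = 12:04.
Cooling starts at 12:04 − 228 min = 08:16.
Baking is bounded by cooling, so the latest it can start is 08:16.

08:16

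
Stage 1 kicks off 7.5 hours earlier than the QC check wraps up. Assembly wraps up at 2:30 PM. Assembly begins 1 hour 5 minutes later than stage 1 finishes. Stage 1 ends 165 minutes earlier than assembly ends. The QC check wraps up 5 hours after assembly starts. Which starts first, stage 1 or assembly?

stage 1

Stage 1 ends at 2:30 PM − 165 min = 11:45 AM.
Assembly starts at 11:45 AM + 65 min = 12:50 PM.
The QC check ends at 12:50 PM + 300 min = 5:50 PM.
Stage 1 starts at 5:50 PM − 450 min = 10:20 AM.
Stage 1 starts at 10:20 AM and assembly starts at 12:50 PM, so stage 1 is first.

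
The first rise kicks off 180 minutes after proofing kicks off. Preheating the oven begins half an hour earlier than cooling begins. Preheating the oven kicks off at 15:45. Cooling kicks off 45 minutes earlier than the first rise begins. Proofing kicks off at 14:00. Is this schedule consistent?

Yes

The first rise starts at 14:00 + 180 min = 17:00.
Cooling starts at 17:00 − 45 min = 16:15.
Preheating the oven starts at 16:15 − 30 min = 15:45.
That matches the stated 15:45, so the schedule is consistent.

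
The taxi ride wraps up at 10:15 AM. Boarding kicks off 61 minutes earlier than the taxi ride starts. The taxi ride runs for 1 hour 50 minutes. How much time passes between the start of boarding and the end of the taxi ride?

The taxi ride starts at 10:15 AM − 110 min = 8:25 AM.
Boarding starts at 8:25 AM − 61 min = 7:24 AM.
From 7:24 AM to 10:15 AM is 171 minutes.

171 minutes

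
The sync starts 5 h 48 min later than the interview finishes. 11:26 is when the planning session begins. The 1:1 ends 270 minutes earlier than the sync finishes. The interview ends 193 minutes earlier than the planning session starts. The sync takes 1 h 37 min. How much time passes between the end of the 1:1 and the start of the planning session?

18 minutes

The interview ends at 11:26 − 193 min = 08:13.
The sync starts at 08:13 + 348 min = 14:01.
The sync ends at 14:01 + 97 min = 15:38.
The 1:1 ends at 15:38 − 270 min = 11:08.
From 11:08 to 11:26 is 18 minutes.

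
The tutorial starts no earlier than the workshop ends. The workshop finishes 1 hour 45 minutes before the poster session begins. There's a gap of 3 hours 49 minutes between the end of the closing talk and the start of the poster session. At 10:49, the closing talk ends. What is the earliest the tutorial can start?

12:53

The poster session starts at 10:49 + 229 min = 14:38.
The workshop ends at 14:38 − 105 min = 12:53.
The tutorial is bounded by the workshop, so the earliest it can start is 12:53.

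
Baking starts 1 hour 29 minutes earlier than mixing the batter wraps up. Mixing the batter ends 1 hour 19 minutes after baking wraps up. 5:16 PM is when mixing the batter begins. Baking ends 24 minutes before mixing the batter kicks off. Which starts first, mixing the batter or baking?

Baking ends at 5:16 PM − 24 min = 4:52 PM.
Mixing the batter ends at 4:52 PM + 79 min = 6:11 PM.
Baking starts at 6:11 PM − 89 min = 4:42 PM.
Mixing the batter starts at 5:16 PM and baking starts at 4:42 PM, so baking is first.

baking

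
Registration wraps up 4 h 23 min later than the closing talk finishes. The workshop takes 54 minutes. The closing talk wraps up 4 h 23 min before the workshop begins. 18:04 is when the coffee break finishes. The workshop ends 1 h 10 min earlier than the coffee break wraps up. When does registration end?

The workshop ends at 18:04 − 70 min = 16:54.
The workshop starts at 16:54 − 54 min = 16:00.
The closing talk ends at 16:00 − 263 min = 11:37.
Registration ends at 11:37 + 263 min = 16:00.

16:00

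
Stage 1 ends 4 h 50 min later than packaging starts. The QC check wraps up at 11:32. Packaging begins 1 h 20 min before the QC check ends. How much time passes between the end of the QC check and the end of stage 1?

3.5 hours

Packaging starts at 11:32 − 80 min = 10:12.
Stage 1 ends at 10:12 + 290 min = 15:02.
From 11:32 to 15:02 is 3.5 hours.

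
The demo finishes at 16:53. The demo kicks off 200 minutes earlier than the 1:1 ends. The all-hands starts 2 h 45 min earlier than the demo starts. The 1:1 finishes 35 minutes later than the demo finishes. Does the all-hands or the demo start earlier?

the all-hands

The 1:1 ends at 16:53 + 35 min = 17:28.
The demo starts at 17:28 − 200 min = 14:08.
The all-hands starts at 14:08 − 165 min = 11:23.
The all-hands starts at 11:23 and the demo starts at 14:08, so the all-hands is first.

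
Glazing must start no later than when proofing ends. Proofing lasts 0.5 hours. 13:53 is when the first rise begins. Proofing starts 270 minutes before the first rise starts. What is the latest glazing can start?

09:53

Proofing starts at 13:53 − 270 min = 09:23.
Proofing ends at 09:23 + 30 min = 09:53.
Glazing is bounded by proofing, so the latest it can start is 09:53.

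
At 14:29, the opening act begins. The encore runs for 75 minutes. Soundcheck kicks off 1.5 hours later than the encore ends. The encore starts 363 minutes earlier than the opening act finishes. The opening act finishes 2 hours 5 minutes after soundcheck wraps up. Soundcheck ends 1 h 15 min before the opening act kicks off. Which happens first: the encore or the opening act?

the encore

Soundcheck ends at 14:29 − 75 min = 13:14.
The opening act ends at 13:14 + 125 min = 15:19.
The encore starts at 15:19 − 363 min = 09:16.
The encore starts at 09:16 and the opening act starts at 14:29, so the encore is first.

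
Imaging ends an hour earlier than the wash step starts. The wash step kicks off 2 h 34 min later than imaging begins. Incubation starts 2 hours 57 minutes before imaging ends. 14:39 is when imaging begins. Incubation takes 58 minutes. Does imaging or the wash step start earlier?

The wash step starts at 14:39 + 154 min = 17:13.
Imaging starts at 14:39 and the wash step starts at 17:13, so imaging is first.

imaging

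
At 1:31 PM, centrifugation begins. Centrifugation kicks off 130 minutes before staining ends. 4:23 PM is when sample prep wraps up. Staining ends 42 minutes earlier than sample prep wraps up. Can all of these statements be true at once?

Yes

Staining ends at 4:23 PM − 42 min = 3:41 PM.
Centrifugation starts at 3:41 PM − 130 min = 1:31 PM.
That matches the stated 1:31 PM, so the schedule is consistent.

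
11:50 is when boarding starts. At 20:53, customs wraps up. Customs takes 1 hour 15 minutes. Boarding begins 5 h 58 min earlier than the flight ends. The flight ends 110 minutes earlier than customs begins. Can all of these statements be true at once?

Customs starts at 20:53 − 75 min = 19:38.
The flight ends at 19:38 − 110 min = 17:48.
Boarding starts at 17:48 − 358 min = 11:50.
That matches the stated 11:50, so the schedule is consistent.

Yes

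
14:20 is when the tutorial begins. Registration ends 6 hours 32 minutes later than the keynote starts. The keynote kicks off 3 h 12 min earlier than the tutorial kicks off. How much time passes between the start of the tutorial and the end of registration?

200 minutes

The keynote starts at 14:20 − 192 min = 11:08.
Registration ends at 11:08 + 392 min = 17:40.
From 14:20 to 17:40 is 200 minutes.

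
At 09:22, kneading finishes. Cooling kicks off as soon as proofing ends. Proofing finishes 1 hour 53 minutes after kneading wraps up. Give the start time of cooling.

Proofing ends at 09:22 + 113 min = 11:15.
So cooling starts at 11:15.

11:15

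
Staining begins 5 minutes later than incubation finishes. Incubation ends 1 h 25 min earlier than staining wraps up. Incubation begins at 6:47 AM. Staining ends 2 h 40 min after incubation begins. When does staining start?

8:07 AM

Staining ends at 6:47 AM + 160 min = 9:27 AM.
Incubation ends at 9:27 AM − 85 min = 8:02 AM.
Staining starts at 8:02 AM + 5 min = 8:07 AM.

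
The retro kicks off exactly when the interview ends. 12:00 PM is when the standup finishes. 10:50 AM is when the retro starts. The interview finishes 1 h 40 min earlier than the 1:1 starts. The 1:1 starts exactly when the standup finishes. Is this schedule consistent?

No

The 1:1 starts at 12:00 PM.
The interview ends at 12:00 PM − 100 min = 10:20 AM.
So the retro starts at 10:20 AM.
But the retro is also said to start at 10:50 AM — a 30-minute conflict.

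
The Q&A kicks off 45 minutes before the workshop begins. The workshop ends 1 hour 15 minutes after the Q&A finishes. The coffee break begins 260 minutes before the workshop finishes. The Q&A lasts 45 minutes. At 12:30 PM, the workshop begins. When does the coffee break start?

The Q&A starts at 12:30 PM − 45 min = 11:45 AM.
The Q&A ends at 11:45 AM + 45 min = 12:30 PM.
The workshop ends at 12:30 PM + 75 min = 1:45 PM.
The coffee break starts at 1:45 PM − 260 min = 9:25 AM.

9:25 AM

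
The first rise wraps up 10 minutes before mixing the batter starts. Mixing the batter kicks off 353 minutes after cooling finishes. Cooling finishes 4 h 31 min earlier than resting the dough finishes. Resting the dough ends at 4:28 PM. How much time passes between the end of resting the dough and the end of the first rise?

1 h 12 min

Cooling ends at 4:28 PM − 271 min = 11:57 AM.
Mixing the batter starts at 11:57 AM + 353 min = 5:50 PM.
The first rise ends at 5:50 PM − 10 min = 5:40 PM.
From 4:28 PM to 5:40 PM is 1 h 12 min.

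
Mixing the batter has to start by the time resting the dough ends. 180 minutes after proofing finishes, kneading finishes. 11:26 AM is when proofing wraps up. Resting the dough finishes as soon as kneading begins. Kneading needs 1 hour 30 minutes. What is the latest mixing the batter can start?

Kneading ends at 11:26 AM + 180 min = 2:26 PM.
Kneading starts at 2:26 PM − 90 min = 12:56 PM.
So resting the dough ends at 12:56 PM.
Mixing the batter is bounded by resting the dough, so the latest it can start is 12:56 PM.

12:56 PM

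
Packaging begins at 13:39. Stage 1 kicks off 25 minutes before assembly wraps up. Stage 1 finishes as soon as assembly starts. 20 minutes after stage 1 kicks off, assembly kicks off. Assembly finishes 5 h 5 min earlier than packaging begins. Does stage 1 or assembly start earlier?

Assembly ends at 13:39 − 305 min = 08:34.
Stage 1 starts at 08:34 − 25 min = 08:09.
Assembly starts at 08:09 + 20 min = 08:29.
Stage 1 starts at 08:09 and assembly starts at 08:29, so stage 1 is first.

stage 1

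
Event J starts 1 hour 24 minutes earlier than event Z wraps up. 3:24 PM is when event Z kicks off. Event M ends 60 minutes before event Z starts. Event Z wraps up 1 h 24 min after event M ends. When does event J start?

Event M ends at 3:24 PM − 60 min = 2:24 PM.
Event Z ends at 2:24 PM + 84 min = 3:48 PM.
Event J starts at 3:48 PM − 84 min = 2:24 PM.

2:24 PM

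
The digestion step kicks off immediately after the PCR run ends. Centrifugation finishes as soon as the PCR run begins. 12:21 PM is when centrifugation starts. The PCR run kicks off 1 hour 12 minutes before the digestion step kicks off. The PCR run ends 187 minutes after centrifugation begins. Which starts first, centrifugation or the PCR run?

centrifugation

The PCR run ends at 12:21 PM + 187 min = 3:28 PM.
So the digestion step starts at 3:28 PM.
The PCR run starts at 3:28 PM − 72 min = 2:16 PM.
Centrifugation starts at 12:21 PM and the PCR run starts at 2:16 PM, so centrifugation is first.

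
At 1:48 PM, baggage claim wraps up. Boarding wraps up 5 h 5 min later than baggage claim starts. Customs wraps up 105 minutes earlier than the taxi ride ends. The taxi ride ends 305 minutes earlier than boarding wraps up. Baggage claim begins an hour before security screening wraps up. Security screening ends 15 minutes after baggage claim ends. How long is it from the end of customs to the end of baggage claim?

Security screening ends at 1:48 PM + 15 min = 2:03 PM.
Baggage claim starts at 2:03 PM − 60 min = 1:03 PM.
Boarding ends at 1:03 PM + 305 min = 6:08 PM.
The taxi ride ends at 6:08 PM − 305 min = 1:03 PM.
Customs ends at 1:03 PM − 105 min = 11:18 AM.
From 11:18 AM to 1:48 PM is 2 h 30 min.

2 h 30 min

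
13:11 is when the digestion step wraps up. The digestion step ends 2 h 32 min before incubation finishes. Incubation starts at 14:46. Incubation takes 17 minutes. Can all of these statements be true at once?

Incubation ends at 14:46 + 17 min = 15:03.
The digestion step ends at 15:03 − 152 min = 12:31.
But the digestion step is also said to end at 13:11 — a 40-minute conflict.

No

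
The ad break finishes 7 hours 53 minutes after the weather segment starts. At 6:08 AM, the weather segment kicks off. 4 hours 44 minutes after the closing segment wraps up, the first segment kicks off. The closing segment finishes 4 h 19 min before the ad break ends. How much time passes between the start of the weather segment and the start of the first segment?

The ad break ends at 6:08 AM + 473 min = 2:01 PM.
The closing segment ends at 2:01 PM − 259 min = 9:42 AM.
The first segment starts at 9:42 AM + 284 min = 2:26 PM.
From 6:08 AM to 2:26 PM is 8 h 18 min.

8 h 18 min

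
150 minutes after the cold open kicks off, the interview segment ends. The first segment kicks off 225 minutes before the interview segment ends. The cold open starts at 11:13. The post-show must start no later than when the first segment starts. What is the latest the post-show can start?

The interview segment ends at 11:13 + 150 min = 13:43.
The first segment starts at 13:43 − 225 min = 09:58.
The post-show is bounded by the first segment, so the latest it can start is 09:58.

09:58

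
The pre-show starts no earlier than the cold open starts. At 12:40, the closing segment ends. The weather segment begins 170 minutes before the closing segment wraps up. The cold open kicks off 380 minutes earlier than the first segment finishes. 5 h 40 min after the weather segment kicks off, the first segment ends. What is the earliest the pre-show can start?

09:10

The weather segment starts at 12:40 − 170 min = 09:50.
The first segment ends at 09:50 + 340 min = 15:30.
The cold open starts at 15:30 − 380 min = 09:10.
The pre-show is bounded by the cold open, so the earliest it can start is 09:10.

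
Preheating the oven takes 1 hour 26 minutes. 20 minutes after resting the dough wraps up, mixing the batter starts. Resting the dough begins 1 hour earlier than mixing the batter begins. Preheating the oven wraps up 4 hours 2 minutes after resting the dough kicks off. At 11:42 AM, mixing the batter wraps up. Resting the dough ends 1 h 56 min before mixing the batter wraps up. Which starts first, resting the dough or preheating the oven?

resting the dough

Resting the dough ends at 11:42 AM − 116 min = 9:46 AM.
Mixing the batter starts at 9:46 AM + 20 min = 10:06 AM.
Resting the dough starts at 10:06 AM − 60 min = 9:06 AM.
Preheating the oven ends at 9:06 AM + 242 min = 1:08 PM.
Preheating the oven starts at 1:08 PM − 86 min = 11:42 AM.
Resting the dough starts at 9:06 AM and preheating the oven starts at 11:42 AM, so resting the dough is first.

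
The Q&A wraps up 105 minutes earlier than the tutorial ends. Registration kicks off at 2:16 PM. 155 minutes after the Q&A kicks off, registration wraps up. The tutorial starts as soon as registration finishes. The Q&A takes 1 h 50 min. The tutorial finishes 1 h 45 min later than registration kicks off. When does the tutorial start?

3:01 PM

The tutorial ends at 2:16 PM + 105 min = 4:01 PM.
The Q&A ends at 4:01 PM − 105 min = 2:16 PM.
The Q&A starts at 2:16 PM − 110 min = 12:26 PM.
Registration ends at 12:26 PM + 155 min = 3:01 PM.
So the tutorial starts at 3:01 PM.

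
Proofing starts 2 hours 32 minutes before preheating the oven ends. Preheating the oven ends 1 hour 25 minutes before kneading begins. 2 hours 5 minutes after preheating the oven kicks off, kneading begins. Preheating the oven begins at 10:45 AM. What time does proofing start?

Kneading starts at 10:45 AM + 125 min = 12:50 PM.
Preheating the oven ends at 12:50 PM − 85 min = 11:25 AM.
Proofing starts at 11:25 AM − 152 min = 8:53 AM.

8:53 AM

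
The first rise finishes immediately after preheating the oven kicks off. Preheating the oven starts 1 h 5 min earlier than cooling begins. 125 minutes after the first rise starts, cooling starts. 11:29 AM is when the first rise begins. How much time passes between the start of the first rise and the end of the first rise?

Cooling starts at 11:29 AM + 125 min = 1:34 PM.
Preheating the oven starts at 1:34 PM − 65 min = 12:29 PM.
So the first rise ends at 12:29 PM.
From 11:29 AM to 12:29 PM is an hour.

an hour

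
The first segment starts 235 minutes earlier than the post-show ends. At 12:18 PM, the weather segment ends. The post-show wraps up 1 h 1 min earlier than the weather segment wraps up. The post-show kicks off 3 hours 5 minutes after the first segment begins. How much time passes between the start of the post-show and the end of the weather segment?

The post-show ends at 12:18 PM − 61 min = 11:17 AM.
The first segment starts at 11:17 AM − 235 min = 7:22 AM.
The post-show starts at 7:22 AM + 185 min = 10:27 AM.
From 10:27 AM to 12:18 PM is 1 hour 51 minutes.

1 hour 51 minutes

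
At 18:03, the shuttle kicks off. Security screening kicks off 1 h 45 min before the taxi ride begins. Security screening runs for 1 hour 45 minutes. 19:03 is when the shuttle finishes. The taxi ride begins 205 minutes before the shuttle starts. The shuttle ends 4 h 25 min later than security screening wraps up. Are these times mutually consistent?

The taxi ride starts at 18:03 − 205 min = 14:38.
Security screening starts at 14:38 − 105 min = 12:53.
Security screening ends at 12:53 + 105 min = 14:38.
The shuttle ends at 14:38 + 265 min = 19:03.
That matches the stated 19:03, so the schedule is consistent.

Yes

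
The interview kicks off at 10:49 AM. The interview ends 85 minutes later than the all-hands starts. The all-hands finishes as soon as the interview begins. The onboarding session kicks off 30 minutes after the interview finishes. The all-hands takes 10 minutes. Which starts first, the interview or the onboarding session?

The all-hands ends at 10:49 AM.
The all-hands starts at 10:49 AM − 10 min = 10:39 AM.
The interview ends at 10:39 AM + 85 min = 12:04 PM.
The onboarding session starts at 12:04 PM + 30 min = 12:34 PM.
The interview starts at 10:49 AM and the onboarding session starts at 12:34 PM, so the interview is first.

the interview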